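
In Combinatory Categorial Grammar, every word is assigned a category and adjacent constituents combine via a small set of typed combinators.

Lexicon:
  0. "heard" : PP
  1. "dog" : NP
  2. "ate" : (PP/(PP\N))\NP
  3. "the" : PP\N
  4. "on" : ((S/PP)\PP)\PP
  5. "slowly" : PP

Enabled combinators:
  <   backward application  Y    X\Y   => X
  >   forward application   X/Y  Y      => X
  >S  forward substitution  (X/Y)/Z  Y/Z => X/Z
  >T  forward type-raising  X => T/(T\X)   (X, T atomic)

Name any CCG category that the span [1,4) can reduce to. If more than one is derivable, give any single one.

[0,6] S   >
  [0,5] S/PP   <
    [0,1] "heard" : PP
    [1,5] (S/PP)\PP   <
      [1,4] PP   >
        [1,3] PP/(PP\N)   <
          [1,2] "dog" : NP
          [2,3] "ate" : (PP/(PP\N))\NP
        [3,4] "the" : PP\N
      [4,5] "on" : ((S/PP)\PP)\PP
  [5,6] "slowly" : PP

PP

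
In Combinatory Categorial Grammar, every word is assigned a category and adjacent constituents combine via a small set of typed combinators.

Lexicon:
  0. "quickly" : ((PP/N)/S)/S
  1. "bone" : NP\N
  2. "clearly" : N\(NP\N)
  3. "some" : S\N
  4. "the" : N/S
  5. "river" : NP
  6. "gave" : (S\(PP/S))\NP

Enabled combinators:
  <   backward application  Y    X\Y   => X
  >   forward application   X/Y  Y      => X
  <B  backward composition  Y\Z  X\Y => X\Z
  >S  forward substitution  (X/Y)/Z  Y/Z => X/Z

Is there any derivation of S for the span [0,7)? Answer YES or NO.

[0,7] S   <
  [0,5] PP/S   >S
    [0,4] (PP/N)/S   >
      [0,1] "quickly" : ((PP/N)/S)/S
      [1,4] S   <
        [1,3] N   <
          [1,2] "bone" : NP\N
          [2,3] "clearly" : N\(NP\N)
        [3,4] "some" : S\N
    [4,5] "the" : N/S
  [5,7] S\(PP/S)   <
    [5,6] "river" : NP
    [6,7] "gave" : (S\(PP/S))\NP

YES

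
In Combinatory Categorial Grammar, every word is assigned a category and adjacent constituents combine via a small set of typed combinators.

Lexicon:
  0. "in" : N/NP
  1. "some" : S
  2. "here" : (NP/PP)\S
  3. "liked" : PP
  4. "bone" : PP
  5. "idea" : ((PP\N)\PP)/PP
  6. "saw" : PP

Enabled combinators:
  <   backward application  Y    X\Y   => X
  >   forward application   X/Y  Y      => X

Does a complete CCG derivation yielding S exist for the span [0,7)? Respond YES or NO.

N/NP S (NP/PP)\S PP PP ((PP\N)\PP)/PP PP
CKY chart[0,7] = {PP}; S ∉ chart

NO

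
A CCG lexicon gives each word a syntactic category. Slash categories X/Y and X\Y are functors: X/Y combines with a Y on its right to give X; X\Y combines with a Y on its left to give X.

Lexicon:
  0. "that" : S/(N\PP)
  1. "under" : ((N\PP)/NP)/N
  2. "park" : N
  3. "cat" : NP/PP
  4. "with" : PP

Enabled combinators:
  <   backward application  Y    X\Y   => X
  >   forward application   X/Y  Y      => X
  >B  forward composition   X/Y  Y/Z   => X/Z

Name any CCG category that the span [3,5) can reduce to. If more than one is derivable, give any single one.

[0,5] S   >
  [0,1] "that" : S/(N\PP)
  [1,5] N\PP   >
    [1,3] (N\PP)/NP   >
      [1,2] "under" : ((N\PP)/NP)/N
      [2,3] "park" : N
    [3,5] NP   >
      [3,4] "cat" : NP/PP
      [4,5] "with" : PP

NP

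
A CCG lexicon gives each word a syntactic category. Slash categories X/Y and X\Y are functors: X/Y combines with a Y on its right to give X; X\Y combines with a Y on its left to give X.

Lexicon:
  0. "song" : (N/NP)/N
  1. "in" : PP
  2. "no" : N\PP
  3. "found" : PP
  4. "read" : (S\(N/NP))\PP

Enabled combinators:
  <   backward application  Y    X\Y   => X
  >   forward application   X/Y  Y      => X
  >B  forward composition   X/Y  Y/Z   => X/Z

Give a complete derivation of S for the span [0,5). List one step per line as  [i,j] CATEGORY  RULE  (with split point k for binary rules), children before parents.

[0,5] S   <
  [0,3] N/NP   >
    [0,1] "song" : (N/NP)/N
    [1,3] N   <
      [1,2] "in" : PP
      [2,3] "no" : N\PP
  [3,5] S\(N/NP)   <
    [3,4] "found" : PP
    [4,5] "read" : (S\(N/NP))\PP

[0,1] (N/NP)/N  lex  "song"
[1,2] PP  lex  "in"
[2,3] N\PP  lex  "no"
[1,3] N  <  k=2
[0,3] N/NP  >  k=1
[3,4] PP  lex  "found"
[4,5] (S\(N/NP))\PP  lex  "read"
[3,5] S\(N/NP)  <  k=4
[0,5] S  <  k=3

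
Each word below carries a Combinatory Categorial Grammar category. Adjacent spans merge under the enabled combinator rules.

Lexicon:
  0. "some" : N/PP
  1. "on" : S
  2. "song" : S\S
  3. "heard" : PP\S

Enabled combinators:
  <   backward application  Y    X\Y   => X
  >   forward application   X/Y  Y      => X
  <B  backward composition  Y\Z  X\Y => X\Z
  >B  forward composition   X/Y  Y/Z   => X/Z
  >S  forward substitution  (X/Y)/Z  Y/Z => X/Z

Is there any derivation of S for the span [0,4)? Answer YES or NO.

NO

N/PP S S\S PP\S
CKY chart[0,4] = {N}; S ∉ chart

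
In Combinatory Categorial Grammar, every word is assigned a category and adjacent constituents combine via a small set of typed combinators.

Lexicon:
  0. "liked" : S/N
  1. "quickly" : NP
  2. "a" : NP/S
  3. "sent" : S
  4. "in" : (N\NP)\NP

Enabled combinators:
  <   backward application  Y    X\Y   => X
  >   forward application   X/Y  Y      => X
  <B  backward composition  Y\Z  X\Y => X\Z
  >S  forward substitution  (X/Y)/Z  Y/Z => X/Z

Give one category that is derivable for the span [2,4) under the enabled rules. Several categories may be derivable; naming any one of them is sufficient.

[0,5] S   >
  [0,1] "liked" : S/N
  [1,5] N   <
    [1,2] "quickly" : NP
    [2,5] N\NP   <
      [2,4] NP   >
        [2,3] "a" : NP/S
        [3,4] "sent" : S
      [4,5] "in" : (N\NP)\NP

NP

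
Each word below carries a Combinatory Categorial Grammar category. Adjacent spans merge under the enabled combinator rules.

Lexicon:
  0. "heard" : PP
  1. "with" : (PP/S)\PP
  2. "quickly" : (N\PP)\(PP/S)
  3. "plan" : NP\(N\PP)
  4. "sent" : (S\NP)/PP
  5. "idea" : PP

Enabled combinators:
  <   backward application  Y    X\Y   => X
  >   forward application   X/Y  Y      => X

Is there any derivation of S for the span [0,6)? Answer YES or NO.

[0,6] S   <
  [0,4] NP   <
    [0,3] N\PP   <
      [0,2] PP/S   <
        [0,1] "heard" : PP
        [1,2] "with" : (PP/S)\PP
      [2,3] "quickly" : (N\PP)\(PP/S)
    [3,4] "plan" : NP\(N\PP)
  [4,6] S\NP   >
    [4,5] "sent" : (S\NP)/PP
    [5,6] "idea" : PP

YES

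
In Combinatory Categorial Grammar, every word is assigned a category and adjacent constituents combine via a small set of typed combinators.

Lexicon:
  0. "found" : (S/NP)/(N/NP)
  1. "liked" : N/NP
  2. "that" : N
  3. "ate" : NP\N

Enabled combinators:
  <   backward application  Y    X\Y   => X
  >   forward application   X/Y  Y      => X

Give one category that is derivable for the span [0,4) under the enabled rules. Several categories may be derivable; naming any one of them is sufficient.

[0,4] S   >
  [0,2] S/NP   >
    [0,1] "found" : (S/NP)/(N/NP)
    [1,2] "liked" : N/NP
  [2,4] NP   <
    [2,3] "that" : N
    [3,4] "ate" : NP\N

S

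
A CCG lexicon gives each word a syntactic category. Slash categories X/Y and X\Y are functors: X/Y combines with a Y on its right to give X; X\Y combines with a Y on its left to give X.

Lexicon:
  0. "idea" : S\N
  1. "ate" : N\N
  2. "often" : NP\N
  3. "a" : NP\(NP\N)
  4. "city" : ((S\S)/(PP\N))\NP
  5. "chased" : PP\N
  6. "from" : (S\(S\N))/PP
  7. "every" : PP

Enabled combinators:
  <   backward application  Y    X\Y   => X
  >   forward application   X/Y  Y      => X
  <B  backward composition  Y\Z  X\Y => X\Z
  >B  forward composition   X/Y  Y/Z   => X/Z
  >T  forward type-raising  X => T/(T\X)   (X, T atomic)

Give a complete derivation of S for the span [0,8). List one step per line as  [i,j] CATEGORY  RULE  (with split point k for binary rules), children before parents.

[0,8] S   <
  [0,6] S\N   <B
    [0,1] "idea" : S\N
    [1,6] S\S   >
      [1,5] (S\S)/(PP\N)   <
        [1,4] NP   <
          [1,3] NP\N   <B
            [1,2] "ate" : N\N
            [2,3] "often" : NP\N
          [3,4] "a" : NP\(NP\N)
        [4,5] "city" : ((S\S)/(PP\N))\NP
      [5,6] "chased" : PP\N
  [6,8] S\(S\N)   >
    [6,7] "from" : (S\(S\N))/PP
    [7,8] "every" : PP

[0,1] S\N  lex  "idea"
[1,2] N\N  lex  "ate"
[2,3] NP\N  lex  "often"
[1,3] NP\N  <B  k=2
[3,4] NP\(NP\N)  lex  "a"
[1,4] NP  <  k=3
[4,5] ((S\S)/(PP\N))\NP  lex  "city"
[1,5] (S\S)/(PP\N)  <  k=4
[5,6] PP\N  lex  "chased"
[1,6] S\S  >  k=5
[0,6] S\N  <B  k=1
[6,7] (S\(S\N))/PP  lex  "from"
[7,8] PP  lex  "every"
[6,8] S\(S\N)  >  k=7
[0,8] S  <  k=6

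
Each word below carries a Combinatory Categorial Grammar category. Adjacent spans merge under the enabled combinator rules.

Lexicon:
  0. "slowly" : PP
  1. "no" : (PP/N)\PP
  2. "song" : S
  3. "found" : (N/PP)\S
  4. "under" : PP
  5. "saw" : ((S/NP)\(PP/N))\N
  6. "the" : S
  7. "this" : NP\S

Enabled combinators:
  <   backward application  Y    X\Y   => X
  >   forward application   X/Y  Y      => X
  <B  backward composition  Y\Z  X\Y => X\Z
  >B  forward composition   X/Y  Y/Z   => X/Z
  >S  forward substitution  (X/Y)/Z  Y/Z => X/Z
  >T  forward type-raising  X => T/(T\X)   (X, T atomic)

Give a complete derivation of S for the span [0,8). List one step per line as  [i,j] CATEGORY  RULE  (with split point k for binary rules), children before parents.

[0,8] S   >
  [0,6] S/NP   <
    [0,2] PP/N   <
      [0,1] "slowly" : PP
      [1,2] "no" : (PP/N)\PP
    [2,6] (S/NP)\(PP/N)   <
      [2,5] N   >
        [2,4] N/PP   <
          [2,3] "song" : S
          [3,4] "found" : (N/PP)\S
        [4,5] "under" : PP
      [5,6] "saw" : ((S/NP)\(PP/N))\N
  [6,8] NP   <
    [6,7] "the" : S
    [7,8] "this" : NP\S

[0,1] PP  lex  "slowly"
[1,2] (PP/N)\PP  lex  "no"
[0,2] PP/N  <  k=1
[2,3] S  lex  "song"
[3,4] (N/PP)\S  lex  "found"
[2,4] N/PP  <  k=3
[4,5] PP  lex  "under"
[2,5] N  >  k=4
[5,6] ((S/NP)\(PP/N))\N  lex  "saw"
[2,6] (S/NP)\(PP/N)  <  k=5
[0,6] S/NP  <  k=2
[6,7] S  lex  "the"
[7,8] NP\S  lex  "this"
[6,8] NP  <  k=7
[0,8] S  >  k=6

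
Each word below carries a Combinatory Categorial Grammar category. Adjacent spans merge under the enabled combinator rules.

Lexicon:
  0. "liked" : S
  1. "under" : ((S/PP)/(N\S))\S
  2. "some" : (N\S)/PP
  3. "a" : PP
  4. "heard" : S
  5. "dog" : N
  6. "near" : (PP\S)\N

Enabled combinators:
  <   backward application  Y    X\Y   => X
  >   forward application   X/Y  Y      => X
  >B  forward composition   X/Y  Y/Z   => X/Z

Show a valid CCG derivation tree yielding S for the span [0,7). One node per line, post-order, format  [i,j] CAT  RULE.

[0,7] S   >
  [0,4] S/PP   >
    [0,2] (S/PP)/(N\S)   <
      [0,1] "liked" : S
      [1,2] "under" : ((S/PP)/(N\S))\S
    [2,4] N\S   >
      [2,3] "some" : (N\S)/PP
      [3,4] "a" : PP
  [4,7] PP   <
    [4,5] "heard" : S
    [5,7] PP\S   <
      [5,6] "dog" : N
      [6,7] "near" : (PP\S)\N

[0,1] S  lex  "liked"
[1,2] ((S/PP)/(N\S))\S  lex  "under"
[0,2] (S/PP)/(N\S)  <  k=1
[2,3] (N\S)/PP  lex  "some"
[3,4] PP  lex  "a"
[2,4] N\S  >  k=3
[0,4] S/PP  >  k=2
[4,5] S  lex  "heard"
[5,6] N  lex  "dog"
[6,7] (PP\S)\N  lex  "near"
[5,7] PP\S  <  k=6
[4,7] PP  <  k=5
[0,7] S  >  k=4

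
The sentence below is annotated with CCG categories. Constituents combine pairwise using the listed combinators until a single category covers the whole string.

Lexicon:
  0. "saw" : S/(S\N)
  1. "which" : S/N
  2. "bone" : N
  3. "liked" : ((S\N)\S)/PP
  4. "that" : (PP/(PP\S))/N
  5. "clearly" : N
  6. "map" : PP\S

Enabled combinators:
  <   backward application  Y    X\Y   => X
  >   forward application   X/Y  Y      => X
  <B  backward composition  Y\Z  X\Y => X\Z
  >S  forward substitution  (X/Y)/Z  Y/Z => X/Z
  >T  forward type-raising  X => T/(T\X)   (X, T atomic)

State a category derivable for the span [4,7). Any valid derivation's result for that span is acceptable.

[0,7] S   >
  [0,1] "saw" : S/(S\N)
  [1,7] S\N   <
    [1,3] S   >
      [1,2] "which" : S/N
      [2,3] "bone" : N
    [3,7] (S\N)\S   >
      [3,4] "liked" : ((S\N)\S)/PP
      [4,7] PP   >
        [4,6] PP/(PP\S)   >
          [4,5] "that" : (PP/(PP\S))/N
          [5,6] "clearly" : N
        [6,7] "map" : PP\S

PP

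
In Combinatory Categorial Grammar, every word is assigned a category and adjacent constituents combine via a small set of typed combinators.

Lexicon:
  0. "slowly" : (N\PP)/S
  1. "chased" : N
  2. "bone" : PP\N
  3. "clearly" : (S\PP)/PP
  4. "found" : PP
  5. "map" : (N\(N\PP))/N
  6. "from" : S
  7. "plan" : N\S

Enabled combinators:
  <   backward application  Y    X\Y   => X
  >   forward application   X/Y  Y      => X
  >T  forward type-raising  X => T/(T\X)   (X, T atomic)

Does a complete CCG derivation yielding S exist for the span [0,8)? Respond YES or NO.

(N\PP)/S N PP\N (S\PP)/PP PP (N\(N\PP))/N S N\S
CKY chart[0,8] = {N, N/(N\N), NP/(NP\N), PP/(PP\N), S/(S\N)}; S ∉ chart

NO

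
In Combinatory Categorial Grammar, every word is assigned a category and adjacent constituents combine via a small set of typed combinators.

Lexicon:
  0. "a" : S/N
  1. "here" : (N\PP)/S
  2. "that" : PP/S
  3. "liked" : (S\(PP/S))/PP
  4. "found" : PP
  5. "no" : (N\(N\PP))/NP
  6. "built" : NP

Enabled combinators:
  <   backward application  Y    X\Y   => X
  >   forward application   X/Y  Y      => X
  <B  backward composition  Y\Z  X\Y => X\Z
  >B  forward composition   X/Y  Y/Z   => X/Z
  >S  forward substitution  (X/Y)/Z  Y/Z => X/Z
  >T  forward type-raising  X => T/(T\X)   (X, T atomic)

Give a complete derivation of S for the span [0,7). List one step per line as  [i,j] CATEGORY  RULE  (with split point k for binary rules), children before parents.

[0,7] S   >
  [0,1] "a" : S/N
  [1,7] N   <
    [1,5] N\PP   >
      [1,2] "here" : (N\PP)/S
      [2,5] S   <
        [2,3] "that" : PP/S
        [3,5] S\(PP/S)   >
          [3,4] "liked" : (S\(PP/S))/PP
          [4,5] "found" : PP
    [5,7] N\(N\PP)   >
      [5,6] "no" : (N\(N\PP))/NP
      [6,7] "built" : NP

[0,1] S/N  lex  "a"
[1,2] (N\PP)/S  lex  "here"
[2,3] PP/S  lex  "that"
[3,4] (S\(PP/S))/PP  lex  "liked"
[4,5] PP  lex  "found"
[3,5] S\(PP/S)  >  k=4
[2,5] S  <  k=3
[1,5] N\PP  >  k=2
[5,6] (N\(N\PP))/NP  lex  "no"
[6,7] NP  lex  "built"
[5,7] N\(N\PP)  >  k=6
[1,7] N  <  k=5
[0,7] S  >  k=1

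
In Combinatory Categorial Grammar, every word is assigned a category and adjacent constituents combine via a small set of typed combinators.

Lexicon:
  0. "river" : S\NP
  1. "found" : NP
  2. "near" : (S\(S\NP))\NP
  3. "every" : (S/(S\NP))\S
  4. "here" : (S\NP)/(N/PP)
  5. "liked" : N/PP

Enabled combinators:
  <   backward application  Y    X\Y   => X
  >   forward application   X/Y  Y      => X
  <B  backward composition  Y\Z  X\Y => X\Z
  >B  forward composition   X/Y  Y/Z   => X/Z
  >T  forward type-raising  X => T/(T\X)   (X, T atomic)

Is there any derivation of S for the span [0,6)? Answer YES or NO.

YES

[0,6] S   >
  [0,4] S/(S\NP)   <
    [0,3] S   <
      [0,1] "river" : S\NP
      [1,3] S\(S\NP)   <
        [1,2] "found" : NP
        [2,3] "near" : (S\(S\NP))\NP
    [3,4] "every" : (S/(S\NP))\S
  [4,6] S\NP   >
    [4,5] "here" : (S\NP)/(N/PP)
    [5,6] "liked" : N/PP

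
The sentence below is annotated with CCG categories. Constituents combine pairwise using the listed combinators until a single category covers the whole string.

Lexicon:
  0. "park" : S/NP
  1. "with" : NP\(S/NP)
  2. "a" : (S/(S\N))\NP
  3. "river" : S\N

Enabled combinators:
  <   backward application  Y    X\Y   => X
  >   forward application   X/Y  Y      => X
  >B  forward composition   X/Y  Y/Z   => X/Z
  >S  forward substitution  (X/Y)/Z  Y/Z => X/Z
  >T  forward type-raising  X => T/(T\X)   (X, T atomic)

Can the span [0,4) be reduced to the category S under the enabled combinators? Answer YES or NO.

[0,4] S   >
  [0,3] S/(S\N)   <
    [0,2] NP   <
      [0,1] "park" : S/NP
      [1,2] "with" : NP\(S/NP)
    [2,3] "a" : (S/(S\N))\NP
  [3,4] "river" : S\N

YES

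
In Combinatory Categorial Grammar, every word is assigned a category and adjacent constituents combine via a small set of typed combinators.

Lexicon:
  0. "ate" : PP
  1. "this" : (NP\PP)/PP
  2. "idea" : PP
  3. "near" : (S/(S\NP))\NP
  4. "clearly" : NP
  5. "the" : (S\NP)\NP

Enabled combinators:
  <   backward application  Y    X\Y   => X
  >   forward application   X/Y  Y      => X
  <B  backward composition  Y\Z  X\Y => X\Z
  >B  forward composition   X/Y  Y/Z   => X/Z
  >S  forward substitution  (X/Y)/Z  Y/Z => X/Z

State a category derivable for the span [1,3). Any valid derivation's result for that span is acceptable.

[0,6] S   >
  [0,4] S/(S\NP)   <
    [0,3] NP   <
      [0,1] "ate" : PP
      [1,3] NP\PP   >
        [1,2] "this" : (NP\PP)/PP
        [2,3] "idea" : PP
    [3,4] "near" : (S/(S\NP))\NP
  [4,6] S\NP   <
    [4,5] "clearly" : NP
    [5,6] "the" : (S\NP)\NP

NP\PP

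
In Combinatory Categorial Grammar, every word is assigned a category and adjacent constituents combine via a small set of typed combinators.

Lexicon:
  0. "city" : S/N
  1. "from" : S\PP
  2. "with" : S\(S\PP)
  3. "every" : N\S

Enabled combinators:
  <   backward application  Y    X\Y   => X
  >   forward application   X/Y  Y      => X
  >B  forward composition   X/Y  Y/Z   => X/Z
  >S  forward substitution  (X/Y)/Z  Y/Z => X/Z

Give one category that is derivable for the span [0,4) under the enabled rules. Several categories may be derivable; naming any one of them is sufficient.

[0,4] S   >
  [0,1] "city" : S/N
  [1,4] N   <
    [1,3] S   <
      [1,2] "from" : S\PP
      [2,3] "with" : S\(S\PP)
    [3,4] "every" : N\S

S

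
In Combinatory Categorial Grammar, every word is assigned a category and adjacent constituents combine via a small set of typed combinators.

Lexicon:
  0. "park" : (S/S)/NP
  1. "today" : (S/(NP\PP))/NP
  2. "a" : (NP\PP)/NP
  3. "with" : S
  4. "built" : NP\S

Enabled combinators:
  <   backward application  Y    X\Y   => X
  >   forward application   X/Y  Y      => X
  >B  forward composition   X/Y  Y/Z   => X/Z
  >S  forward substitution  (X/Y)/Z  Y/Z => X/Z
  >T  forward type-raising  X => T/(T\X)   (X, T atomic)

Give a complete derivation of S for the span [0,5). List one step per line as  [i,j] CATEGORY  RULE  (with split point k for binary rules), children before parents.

[0,1] (S/S)/NP  lex  "park"
[1,2] (S/(NP\PP))/NP  lex  "today"
[2,3] (NP\PP)/NP  lex  "a"
[1,3] S/NP  >S  k=2
[0,3] S/NP  >S  k=1
[3,4] S  lex  "with"
[4,5] NP\S  lex  "built"
[3,5] NP  <  k=4
[0,5] S  >  k=3

[0,5] S   >
  [0,3] S/NP   >S
    [0,1] "park" : (S/S)/NP
    [1,3] S/NP   >S
      [1,2] "today" : (S/(NP\PP))/NP
      [2,3] "a" : (NP\PP)/NP
  [3,5] NP   <
    [3,4] "with" : S
    [4,5] "built" : NP\S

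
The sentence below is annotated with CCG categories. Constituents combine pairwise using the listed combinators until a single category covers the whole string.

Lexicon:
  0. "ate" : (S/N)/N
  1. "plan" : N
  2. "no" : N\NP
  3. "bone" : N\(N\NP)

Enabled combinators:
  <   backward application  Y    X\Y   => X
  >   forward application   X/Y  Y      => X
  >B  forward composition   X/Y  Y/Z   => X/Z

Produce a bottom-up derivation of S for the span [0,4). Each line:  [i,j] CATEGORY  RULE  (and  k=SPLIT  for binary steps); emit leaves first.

[0,4] S   >
  [0,2] S/N   >
    [0,1] "ate" : (S/N)/N
    [1,2] "plan" : N
  [2,4] N   <
    [2,3] "no" : N\NP
    [3,4] "bone" : N\(N\NP)

[0,1] (S/N)/N  lex  "ate"
[1,2] N  lex  "plan"
[0,2] S/N  >  k=1
[2,3] N\NP  lex  "no"
[3,4] N\(N\NP)  lex  "bone"
[2,4] N  <  k=3
[0,4] S  >  k=2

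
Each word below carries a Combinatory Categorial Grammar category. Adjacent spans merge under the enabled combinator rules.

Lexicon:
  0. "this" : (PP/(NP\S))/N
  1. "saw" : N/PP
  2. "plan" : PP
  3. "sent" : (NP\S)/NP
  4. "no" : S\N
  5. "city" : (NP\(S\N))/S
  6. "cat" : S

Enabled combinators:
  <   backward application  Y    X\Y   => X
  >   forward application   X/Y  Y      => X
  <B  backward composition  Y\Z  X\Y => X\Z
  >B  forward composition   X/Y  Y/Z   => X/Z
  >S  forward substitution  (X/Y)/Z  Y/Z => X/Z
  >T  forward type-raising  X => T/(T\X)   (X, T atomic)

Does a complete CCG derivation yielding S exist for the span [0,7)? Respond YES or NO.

(PP/(NP\S))/N N/PP PP (NP\S)/NP S\N (NP\(S\N))/S S
CKY chart[0,7] = {N/(N\PP), NP/(NP\PP), PP, PP/(NP\NP), PP/(PP\PP), S/(S\PP)}; S ∉ chart

NO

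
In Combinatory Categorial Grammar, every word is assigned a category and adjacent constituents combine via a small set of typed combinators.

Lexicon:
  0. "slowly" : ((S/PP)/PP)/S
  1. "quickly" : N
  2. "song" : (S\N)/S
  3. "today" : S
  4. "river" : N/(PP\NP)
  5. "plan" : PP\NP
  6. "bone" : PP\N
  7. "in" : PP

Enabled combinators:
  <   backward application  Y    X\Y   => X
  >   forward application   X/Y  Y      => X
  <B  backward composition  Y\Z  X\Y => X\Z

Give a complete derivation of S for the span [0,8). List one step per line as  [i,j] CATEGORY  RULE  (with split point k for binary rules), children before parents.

[0,1] ((S/PP)/PP)/S  lex  "slowly"
[1,2] N  lex  "quickly"
[2,3] (S\N)/S  lex  "song"
[3,4] S  lex  "today"
[2,4] S\N  >  k=3
[1,4] S  <  k=2
[0,4] (S/PP)/PP  >  k=1
[4,5] N/(PP\NP)  lex  "river"
[5,6] PP\NP  lex  "plan"
[4,6] N  >  k=5
[6,7] PP\N  lex  "bone"
[4,7] PP  <  k=6
[0,7] S/PP  >  k=4
[7,8] PP  lex  "in"
[0,8] S  >  k=7

[0,8] S   >
  [0,7] S/PP   >
    [0,4] (S/PP)/PP   >
      [0,1] "slowly" : ((S/PP)/PP)/S
      [1,4] S   <
        [1,2] "quickly" : N
        [2,4] S\N   >
          [2,3] "song" : (S\N)/S
          [3,4] "today" : S
    [4,7] PP   <
      [4,6] N   >
        [4,5] "river" : N/(PP\NP)
        [5,6] "plan" : PP\NP
      [6,7] "bone" : PP\N
  [7,8] "in" : PP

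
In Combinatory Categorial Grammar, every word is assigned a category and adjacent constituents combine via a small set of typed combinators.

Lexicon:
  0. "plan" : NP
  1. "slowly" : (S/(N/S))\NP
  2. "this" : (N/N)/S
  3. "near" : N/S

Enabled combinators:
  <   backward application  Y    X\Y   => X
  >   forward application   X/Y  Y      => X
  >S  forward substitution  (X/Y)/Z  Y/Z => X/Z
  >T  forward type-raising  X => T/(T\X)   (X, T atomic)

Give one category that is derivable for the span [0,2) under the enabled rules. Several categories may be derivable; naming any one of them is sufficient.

[0,4] S   >
  [0,2] S/(N/S)   <
    [0,1] "plan" : NP
    [1,2] "slowly" : (S/(N/S))\NP
  [2,4] N/S   >S
    [2,3] "this" : (N/N)/S
    [3,4] "near" : N/S

S/(N/S)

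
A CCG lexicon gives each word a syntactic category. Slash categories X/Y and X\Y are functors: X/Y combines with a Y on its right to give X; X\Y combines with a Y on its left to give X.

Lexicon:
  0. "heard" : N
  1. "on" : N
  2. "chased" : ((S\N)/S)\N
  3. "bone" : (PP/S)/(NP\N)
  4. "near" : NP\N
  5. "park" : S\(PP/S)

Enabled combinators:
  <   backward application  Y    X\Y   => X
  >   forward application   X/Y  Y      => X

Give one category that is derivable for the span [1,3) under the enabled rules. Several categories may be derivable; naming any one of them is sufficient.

(S\N)/S

[0,6] S   <
  [0,1] "heard" : N
  [1,6] S\N   >
    [1,3] (S\N)/S   <
      [1,2] "on" : N
      [2,3] "chased" : ((S\N)/S)\N
    [3,6] S   <
      [3,5] PP/S   >
        [3,4] "bone" : (PP/S)/(NP\N)
        [4,5] "near" : NP\N
      [5,6] "park" : S\(PP/S)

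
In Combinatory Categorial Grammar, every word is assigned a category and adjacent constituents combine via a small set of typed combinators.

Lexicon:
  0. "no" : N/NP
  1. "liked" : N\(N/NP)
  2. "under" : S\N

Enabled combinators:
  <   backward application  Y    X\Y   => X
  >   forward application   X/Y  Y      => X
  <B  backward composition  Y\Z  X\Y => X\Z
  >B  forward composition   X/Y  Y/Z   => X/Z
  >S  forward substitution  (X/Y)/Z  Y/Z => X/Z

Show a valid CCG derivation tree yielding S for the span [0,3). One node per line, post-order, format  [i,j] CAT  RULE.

[0,1] N/NP  lex  "no"
[1,2] N\(N/NP)  lex  "liked"
[0,2] N  <  k=1
[2,3] S\N  lex  "under"
[0,3] S  <  k=2

[0,3] S   <
  [0,2] N   <
    [0,1] "no" : N/NP
    [1,2] "liked" : N\(N/NP)
  [2,3] "under" : S\N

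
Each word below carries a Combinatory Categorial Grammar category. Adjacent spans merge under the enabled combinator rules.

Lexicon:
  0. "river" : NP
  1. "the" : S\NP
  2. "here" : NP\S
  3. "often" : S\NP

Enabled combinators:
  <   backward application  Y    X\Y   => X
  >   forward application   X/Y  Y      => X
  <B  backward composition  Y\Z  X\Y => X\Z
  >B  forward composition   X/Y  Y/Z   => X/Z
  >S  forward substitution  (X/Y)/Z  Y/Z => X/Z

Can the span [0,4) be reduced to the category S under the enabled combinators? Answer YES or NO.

YES

[0,4] S   <
  [0,1] "river" : NP
  [1,4] S\NP   <B
    [1,3] NP\NP   <B
      [1,2] "the" : S\NP
      [2,3] "here" : NP\S
    [3,4] "often" : S\NP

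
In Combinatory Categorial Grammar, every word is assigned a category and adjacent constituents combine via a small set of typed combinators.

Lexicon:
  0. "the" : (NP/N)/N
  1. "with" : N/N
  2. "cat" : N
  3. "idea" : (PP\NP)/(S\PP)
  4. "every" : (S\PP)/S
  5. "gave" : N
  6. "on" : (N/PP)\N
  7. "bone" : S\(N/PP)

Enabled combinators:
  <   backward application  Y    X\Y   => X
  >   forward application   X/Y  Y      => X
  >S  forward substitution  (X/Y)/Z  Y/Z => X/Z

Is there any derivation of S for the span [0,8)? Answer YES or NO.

NO

(NP/N)/N N/N N (PP\NP)/(S\PP) (S\PP)/S N (N/PP)\N S\(N/PP)
CKY chart[0,8] = {PP}; S ∉ chart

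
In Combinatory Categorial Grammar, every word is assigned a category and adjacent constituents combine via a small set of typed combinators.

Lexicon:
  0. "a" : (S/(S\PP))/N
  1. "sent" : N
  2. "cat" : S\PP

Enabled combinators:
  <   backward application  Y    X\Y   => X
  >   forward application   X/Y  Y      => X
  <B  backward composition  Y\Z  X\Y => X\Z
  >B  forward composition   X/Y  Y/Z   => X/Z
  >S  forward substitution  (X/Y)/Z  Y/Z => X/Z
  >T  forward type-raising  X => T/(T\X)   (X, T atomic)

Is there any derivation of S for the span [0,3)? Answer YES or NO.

YES

[0,3] S   >
  [0,2] S/(S\PP)   >
    [0,1] "a" : (S/(S\PP))/N
    [1,2] "sent" : N
  [2,3] "cat" : S\PP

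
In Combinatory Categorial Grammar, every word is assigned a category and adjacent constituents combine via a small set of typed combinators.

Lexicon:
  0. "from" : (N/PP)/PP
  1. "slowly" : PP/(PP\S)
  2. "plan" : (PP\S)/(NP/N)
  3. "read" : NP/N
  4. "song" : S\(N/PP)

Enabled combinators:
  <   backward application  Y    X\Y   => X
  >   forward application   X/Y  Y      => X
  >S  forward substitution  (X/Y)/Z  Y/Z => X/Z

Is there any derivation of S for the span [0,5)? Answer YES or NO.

YES

[0,5] S   <
  [0,4] N/PP   >
    [0,1] "from" : (N/PP)/PP
    [1,4] PP   >
      [1,2] "slowly" : PP/(PP\S)
      [2,4] PP\S   >
        [2,3] "plan" : (PP\S)/(NP/N)
        [3,4] "read" : NP/N
  [4,5] "song" : S\(N/PP)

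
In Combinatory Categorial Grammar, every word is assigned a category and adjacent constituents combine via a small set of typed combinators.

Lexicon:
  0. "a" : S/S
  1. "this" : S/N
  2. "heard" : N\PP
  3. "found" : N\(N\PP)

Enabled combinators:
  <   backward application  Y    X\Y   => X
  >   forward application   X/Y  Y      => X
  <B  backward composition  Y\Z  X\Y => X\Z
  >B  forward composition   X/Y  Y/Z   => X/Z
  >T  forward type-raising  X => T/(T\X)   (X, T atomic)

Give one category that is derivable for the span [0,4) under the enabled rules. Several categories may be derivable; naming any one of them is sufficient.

S

[0,4] S   >
  [0,2] S/N   >B
    [0,1] "a" : S/S
    [1,2] "this" : S/N
  [2,4] N   <
    [2,3] "heard" : N\PP
    [3,4] "found" : N\(N\PP)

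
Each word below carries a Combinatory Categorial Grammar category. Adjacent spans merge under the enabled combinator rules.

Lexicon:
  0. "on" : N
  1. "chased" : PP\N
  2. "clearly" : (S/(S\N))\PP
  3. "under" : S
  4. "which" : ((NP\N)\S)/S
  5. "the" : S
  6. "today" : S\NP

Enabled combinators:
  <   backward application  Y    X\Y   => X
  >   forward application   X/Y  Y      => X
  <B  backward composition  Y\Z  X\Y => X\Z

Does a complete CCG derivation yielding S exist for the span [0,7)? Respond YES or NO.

YES

[0,7] S   >
  [0,3] S/(S\N)   <
    [0,2] PP   <
      [0,1] "on" : N
      [1,2] "chased" : PP\N
    [2,3] "clearly" : (S/(S\N))\PP
  [3,7] S\N   <B
    [3,6] NP\N   <
      [3,4] "under" : S
      [4,6] (NP\N)\S   >
        [4,5] "which" : ((NP\N)\S)/S
        [5,6] "the" : S
    [6,7] "today" : S\NP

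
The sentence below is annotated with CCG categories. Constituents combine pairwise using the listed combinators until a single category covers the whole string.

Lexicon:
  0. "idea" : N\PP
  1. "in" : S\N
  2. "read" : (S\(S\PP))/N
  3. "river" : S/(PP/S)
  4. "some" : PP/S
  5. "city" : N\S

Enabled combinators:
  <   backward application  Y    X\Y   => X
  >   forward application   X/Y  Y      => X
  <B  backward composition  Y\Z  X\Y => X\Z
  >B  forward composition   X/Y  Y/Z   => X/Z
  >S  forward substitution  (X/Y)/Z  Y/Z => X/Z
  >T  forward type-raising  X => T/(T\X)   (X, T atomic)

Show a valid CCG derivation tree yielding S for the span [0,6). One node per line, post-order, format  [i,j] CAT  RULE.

[0,1] N\PP  lex  "idea"
[1,2] S\N  lex  "in"
[0,2] S\PP  <B  k=1
[2,3] (S\(S\PP))/N  lex  "read"
[3,4] S/(PP/S)  lex  "river"
[4,5] PP/S  lex  "some"
[3,5] S  >  k=4
[5,6] N\S  lex  "city"
[3,6] N  <  k=5
[2,6] S\(S\PP)  >  k=3
[0,6] S  <  k=2

[0,6] S   <
  [0,2] S\PP   <B
    [0,1] "idea" : N\PP
    [1,2] "in" : S\N
  [2,6] S\(S\PP)   >
    [2,3] "read" : (S\(S\PP))/N
    [3,6] N   <
      [3,5] S   >
        [3,4] "river" : S/(PP/S)
        [4,5] "some" : PP/S
      [5,6] "city" : N\S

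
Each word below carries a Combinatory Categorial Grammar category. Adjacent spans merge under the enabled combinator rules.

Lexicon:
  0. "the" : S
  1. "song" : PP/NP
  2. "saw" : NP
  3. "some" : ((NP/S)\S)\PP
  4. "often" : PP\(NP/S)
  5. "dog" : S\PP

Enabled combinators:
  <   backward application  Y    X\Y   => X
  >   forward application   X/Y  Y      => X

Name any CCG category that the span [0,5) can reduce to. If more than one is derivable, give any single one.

[0,6] S   <
  [0,5] PP   <
    [0,4] NP/S   <
      [0,1] "the" : S
      [1,4] (NP/S)\S   <
        [1,3] PP   >
          [1,2] "song" : PP/NP
          [2,3] "saw" : NP
        [3,4] "some" : ((NP/S)\S)\PP
    [4,5] "often" : PP\(NP/S)
  [5,6] "dog" : S\PP

PP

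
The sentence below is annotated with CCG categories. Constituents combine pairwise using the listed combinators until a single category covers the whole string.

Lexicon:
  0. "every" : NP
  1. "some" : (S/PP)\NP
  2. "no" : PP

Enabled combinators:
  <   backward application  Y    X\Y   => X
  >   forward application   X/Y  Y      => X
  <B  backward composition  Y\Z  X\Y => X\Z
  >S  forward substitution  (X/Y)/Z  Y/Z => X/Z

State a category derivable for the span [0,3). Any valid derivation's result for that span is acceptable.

S

[0,3] S   >
  [0,2] S/PP   <
    [0,1] "every" : NP
    [1,2] "some" : (S/PP)\NP
  [2,3] "no" : PP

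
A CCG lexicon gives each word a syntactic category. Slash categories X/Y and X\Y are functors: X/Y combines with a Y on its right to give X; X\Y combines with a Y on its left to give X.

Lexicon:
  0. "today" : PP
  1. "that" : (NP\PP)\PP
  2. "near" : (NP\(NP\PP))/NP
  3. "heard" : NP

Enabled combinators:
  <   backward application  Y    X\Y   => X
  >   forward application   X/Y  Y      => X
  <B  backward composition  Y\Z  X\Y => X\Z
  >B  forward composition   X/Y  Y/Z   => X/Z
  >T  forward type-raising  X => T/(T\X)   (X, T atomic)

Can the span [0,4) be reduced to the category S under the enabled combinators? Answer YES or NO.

PP (NP\PP)\PP (NP\(NP\PP))/NP NP
CKY chart[0,4] = {N/(N\NP), NP, NP/(NP\NP), PP/(PP\NP), S/(S\NP)}; S ∉ chart

NO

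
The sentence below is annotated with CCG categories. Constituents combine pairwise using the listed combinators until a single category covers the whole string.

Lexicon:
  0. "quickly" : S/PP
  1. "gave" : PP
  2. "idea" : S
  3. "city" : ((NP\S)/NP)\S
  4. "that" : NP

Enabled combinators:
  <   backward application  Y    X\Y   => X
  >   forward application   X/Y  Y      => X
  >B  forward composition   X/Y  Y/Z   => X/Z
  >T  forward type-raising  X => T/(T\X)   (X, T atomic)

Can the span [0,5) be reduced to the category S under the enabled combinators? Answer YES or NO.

S/PP PP S ((NP\S)/NP)\S NP
CKY chart[0,5] = {N/(N\NP), NP, NP/(NP\NP), PP/(PP\NP), S/(S\NP)}; S ∉ chart

NO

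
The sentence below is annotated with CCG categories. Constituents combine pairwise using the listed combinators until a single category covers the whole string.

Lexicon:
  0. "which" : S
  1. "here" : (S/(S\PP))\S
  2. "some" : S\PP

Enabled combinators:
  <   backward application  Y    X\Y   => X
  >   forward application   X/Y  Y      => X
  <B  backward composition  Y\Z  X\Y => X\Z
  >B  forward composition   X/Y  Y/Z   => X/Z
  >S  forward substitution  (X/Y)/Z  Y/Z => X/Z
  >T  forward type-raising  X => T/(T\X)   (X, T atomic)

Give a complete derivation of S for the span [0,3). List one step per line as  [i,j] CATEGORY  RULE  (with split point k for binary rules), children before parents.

[0,1] S  lex  "which"
[1,2] (S/(S\PP))\S  lex  "here"
[0,2] S/(S\PP)  <  k=1
[2,3] S\PP  lex  "some"
[0,3] S  >  k=2

[0,3] S   >
  [0,2] S/(S\PP)   <
    [0,1] "which" : S
    [1,2] "here" : (S/(S\PP))\S
  [2,3] "some" : S\PP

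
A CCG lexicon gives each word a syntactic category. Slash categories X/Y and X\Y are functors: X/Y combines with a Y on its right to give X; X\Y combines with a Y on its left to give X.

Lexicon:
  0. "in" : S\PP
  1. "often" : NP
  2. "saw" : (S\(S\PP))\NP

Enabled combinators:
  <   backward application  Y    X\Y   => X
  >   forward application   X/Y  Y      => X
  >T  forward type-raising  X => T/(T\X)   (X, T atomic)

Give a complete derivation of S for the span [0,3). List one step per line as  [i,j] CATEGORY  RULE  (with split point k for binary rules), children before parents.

[0,3] S   <
  [0,1] "in" : S\PP
  [1,3] S\(S\PP)   <
    [1,2] "often" : NP
    [2,3] "saw" : (S\(S\PP))\NP

[0,1] S\PP  lex  "in"
[1,2] NP  lex  "often"
[2,3] (S\(S\PP))\NP  lex  "saw"
[1,3] S\(S\PP)  <  k=2
[0,3] S  <  k=1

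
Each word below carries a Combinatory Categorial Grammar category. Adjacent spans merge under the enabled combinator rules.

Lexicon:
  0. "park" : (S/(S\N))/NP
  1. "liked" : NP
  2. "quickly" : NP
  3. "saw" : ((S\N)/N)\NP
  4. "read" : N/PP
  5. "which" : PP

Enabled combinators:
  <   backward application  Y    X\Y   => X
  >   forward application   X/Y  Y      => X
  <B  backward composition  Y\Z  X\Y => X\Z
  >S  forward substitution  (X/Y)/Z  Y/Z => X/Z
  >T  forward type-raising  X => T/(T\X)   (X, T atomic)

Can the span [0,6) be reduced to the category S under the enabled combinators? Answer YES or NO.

[0,6] S   >
  [0,2] S/(S\N)   >
    [0,1] "park" : (S/(S\N))/NP
    [1,2] "liked" : NP
  [2,6] S\N   >
    [2,4] (S\N)/N   <
      [2,3] "quickly" : NP
      [3,4] "saw" : ((S\N)/N)\NP
    [4,6] N   >
      [4,5] "read" : N/PP
      [5,6] "which" : PP

YES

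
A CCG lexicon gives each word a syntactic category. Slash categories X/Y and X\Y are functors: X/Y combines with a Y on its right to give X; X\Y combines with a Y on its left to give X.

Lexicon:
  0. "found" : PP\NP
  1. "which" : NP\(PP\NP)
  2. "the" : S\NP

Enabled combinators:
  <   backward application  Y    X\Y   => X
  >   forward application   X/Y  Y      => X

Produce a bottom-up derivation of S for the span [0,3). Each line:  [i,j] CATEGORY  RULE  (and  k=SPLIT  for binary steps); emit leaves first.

[0,1] PP\NP  lex  "found"
[1,2] NP\(PP\NP)  lex  "which"
[0,2] NP  <  k=1
[2,3] S\NP  lex  "the"
[0,3] S  <  k=2

[0,3] S   <
  [0,2] NP   <
    [0,1] "found" : PP\NP
    [1,2] "which" : NP\(PP\NP)
  [2,3] "the" : S\NP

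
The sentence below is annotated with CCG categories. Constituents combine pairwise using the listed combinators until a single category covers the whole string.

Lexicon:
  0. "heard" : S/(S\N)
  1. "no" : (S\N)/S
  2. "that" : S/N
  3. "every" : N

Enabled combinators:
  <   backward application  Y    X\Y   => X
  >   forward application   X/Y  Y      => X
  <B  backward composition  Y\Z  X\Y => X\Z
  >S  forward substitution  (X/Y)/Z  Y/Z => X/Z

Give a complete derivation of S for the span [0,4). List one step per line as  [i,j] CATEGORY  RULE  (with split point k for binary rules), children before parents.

[0,1] S/(S\N)  lex  "heard"
[1,2] (S\N)/S  lex  "no"
[2,3] S/N  lex  "that"
[3,4] N  lex  "every"
[2,4] S  >  k=3
[1,4] S\N  >  k=2
[0,4] S  >  k=1

[0,4] S   >
  [0,1] "heard" : S/(S\N)
  [1,4] S\N   >
    [1,2] "no" : (S\N)/S
    [2,4] S   >
      [2,3] "that" : S/N
      [3,4] "every" : N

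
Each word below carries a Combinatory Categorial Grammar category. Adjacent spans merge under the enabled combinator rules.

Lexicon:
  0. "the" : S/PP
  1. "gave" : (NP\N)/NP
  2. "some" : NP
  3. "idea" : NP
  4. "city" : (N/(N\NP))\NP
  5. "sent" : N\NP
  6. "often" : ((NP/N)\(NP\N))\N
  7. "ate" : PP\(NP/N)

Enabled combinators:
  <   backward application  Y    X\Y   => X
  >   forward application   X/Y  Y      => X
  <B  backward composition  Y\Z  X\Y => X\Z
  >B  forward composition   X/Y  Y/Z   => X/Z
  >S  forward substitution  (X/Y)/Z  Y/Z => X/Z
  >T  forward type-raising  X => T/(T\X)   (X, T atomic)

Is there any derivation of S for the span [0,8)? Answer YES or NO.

YES

[0,8] S   >
  [0,1] "the" : S/PP
  [1,8] PP   <
    [1,7] NP/N   <
      [1,3] NP\N   >
        [1,2] "gave" : (NP\N)/NP
        [2,3] "some" : NP
      [3,7] (NP/N)\(NP\N)   <
        [3,6] N   >
          [3,5] N/(N\NP)   <
            [3,4] "idea" : NP
            [4,5] "city" : (N/(N\NP))\NP
          [5,6] "sent" : N\NP
        [6,7] "often" : ((NP/N)\(NP\N))\N
    [7,8] "ate" : PP\(NP/N)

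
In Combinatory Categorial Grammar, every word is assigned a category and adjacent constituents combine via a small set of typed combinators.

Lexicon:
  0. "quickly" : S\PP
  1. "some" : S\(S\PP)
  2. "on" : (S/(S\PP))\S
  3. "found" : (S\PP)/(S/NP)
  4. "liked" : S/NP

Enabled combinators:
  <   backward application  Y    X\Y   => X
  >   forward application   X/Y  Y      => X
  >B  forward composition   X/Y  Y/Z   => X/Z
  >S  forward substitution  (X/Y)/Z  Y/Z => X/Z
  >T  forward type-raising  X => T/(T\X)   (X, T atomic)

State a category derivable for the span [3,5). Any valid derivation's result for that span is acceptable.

[0,5] S   >
  [0,3] S/(S\PP)   <
    [0,2] S   <
      [0,1] "quickly" : S\PP
      [1,2] "some" : S\(S\PP)
    [2,3] "on" : (S/(S\PP))\S
  [3,5] S\PP   >
    [3,4] "found" : (S\PP)/(S/NP)
    [4,5] "liked" : S/NP

S\PP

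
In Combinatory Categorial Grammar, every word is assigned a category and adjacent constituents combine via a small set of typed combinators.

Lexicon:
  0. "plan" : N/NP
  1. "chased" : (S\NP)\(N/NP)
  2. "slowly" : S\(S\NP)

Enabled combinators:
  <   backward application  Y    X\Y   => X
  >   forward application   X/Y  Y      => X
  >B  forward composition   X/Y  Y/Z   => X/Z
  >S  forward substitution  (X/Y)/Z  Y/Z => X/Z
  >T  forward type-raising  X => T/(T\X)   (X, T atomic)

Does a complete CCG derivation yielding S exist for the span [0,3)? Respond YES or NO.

YES

[0,3] S   <
  [0,2] S\NP   <
    [0,1] "plan" : N/NP
    [1,2] "chased" : (S\NP)\(N/NP)
  [2,3] "slowly" : S\(S\NP)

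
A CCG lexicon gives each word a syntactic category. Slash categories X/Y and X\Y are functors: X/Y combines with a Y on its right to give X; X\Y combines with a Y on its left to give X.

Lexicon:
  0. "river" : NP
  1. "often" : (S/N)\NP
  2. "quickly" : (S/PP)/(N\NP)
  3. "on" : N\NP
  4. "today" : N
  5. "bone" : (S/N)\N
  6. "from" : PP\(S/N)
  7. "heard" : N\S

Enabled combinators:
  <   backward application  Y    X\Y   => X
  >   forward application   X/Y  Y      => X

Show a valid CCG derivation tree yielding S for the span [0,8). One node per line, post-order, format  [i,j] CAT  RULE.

[0,8] S   >
  [0,2] S/N   <
    [0,1] "river" : NP
    [1,2] "often" : (S/N)\NP
  [2,8] N   <
    [2,7] S   >
      [2,4] S/PP   >
        [2,3] "quickly" : (S/PP)/(N\NP)
        [3,4] "on" : N\NP
      [4,7] PP   <
        [4,6] S/N   <
          [4,5] "today" : N
          [5,6] "bone" : (S/N)\N
        [6,7] "from" : PP\(S/N)
    [7,8] "heard" : N\S

[0,1] NP  lex  "river"
[1,2] (S/N)\NP  lex  "often"
[0,2] S/N  <  k=1
[2,3] (S/PP)/(N\NP)  lex  "quickly"
[3,4] N\NP  lex  "on"
[2,4] S/PP  >  k=3
[4,5] N  lex  "today"
[5,6] (S/N)\N  lex  "bone"
[4,6] S/N  <  k=5
[6,7] PP\(S/N)  lex  "from"
[4,7] PP  <  k=6
[2,7] S  >  k=4
[7,8] N\S  lex  "heard"
[2,8] N  <  k=7
[0,8] S  >  k=2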